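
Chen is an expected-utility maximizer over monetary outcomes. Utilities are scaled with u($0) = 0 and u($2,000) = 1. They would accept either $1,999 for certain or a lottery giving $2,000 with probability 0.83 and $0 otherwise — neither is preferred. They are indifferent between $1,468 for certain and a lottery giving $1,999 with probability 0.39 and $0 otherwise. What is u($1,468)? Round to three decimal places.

0.324

First, u($1,999) = 0.83·u($2,000) + 0.17·u($0) = 0.83.
Chaining: u($1,468) = 0.39·0.83 + 0.61·0.00 = 0.3237.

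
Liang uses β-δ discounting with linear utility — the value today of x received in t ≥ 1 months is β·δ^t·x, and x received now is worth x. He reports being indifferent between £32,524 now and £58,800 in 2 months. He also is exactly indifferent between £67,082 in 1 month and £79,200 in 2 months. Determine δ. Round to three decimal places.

δ ≈ 0.847

The second indifference involves only future payoffs, so β cancels: β·δ^1·67082 = β·δ^2·79200, giving δ = 67082/79200 = 0.84699.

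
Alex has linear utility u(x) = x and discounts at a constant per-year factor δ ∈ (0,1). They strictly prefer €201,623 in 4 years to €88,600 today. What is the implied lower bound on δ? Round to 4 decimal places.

δ > 0.8142

Under u(x) = x this choice says 88600 < δ^4·201623.
So δ^4 > 88600/201623 = 0.43943; taking the 4th root of both positive sides preserves the inequality.
δ > 0.43943^(1/4) = 0.8142.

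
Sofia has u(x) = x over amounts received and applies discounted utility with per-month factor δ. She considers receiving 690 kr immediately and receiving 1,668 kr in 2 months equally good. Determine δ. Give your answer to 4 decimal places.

δ ≈ 0.6432

Indifference means u(690) = δ^2 · u(1668), so δ^2 = u(690)/u(1668).
With u(x) = x: δ^2 = 690/1668 = 0.41367.
Taking the square root: δ = 0.41367^(1/2) ≈ 0.6432.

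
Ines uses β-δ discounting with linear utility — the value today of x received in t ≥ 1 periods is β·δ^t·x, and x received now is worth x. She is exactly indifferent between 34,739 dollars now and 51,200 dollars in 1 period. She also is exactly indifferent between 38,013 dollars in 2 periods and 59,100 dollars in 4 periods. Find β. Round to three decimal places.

Both payoffs in the second observation are in the future, so β drops out: δ^2·38013 = δ^4·59100 ⇒ δ^2 = 38013/59100 = 0.64320, so δ = 0.80200.
Now use the now-vs-future pair: 34739 = β·δ·51200 gives β = 34739/(0.80200·51200) ≈ 0.846.

β ≈ 0.846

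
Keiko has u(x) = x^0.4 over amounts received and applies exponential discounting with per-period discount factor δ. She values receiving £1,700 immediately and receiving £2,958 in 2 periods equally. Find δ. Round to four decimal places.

Indifference means u(1700) = δ^2 · u(2958), so δ^2 = u(1700)/u(2958).
With u(x) = x^0.4: δ^2 = 1700^0.4/2958^0.4 = (1700/2958)^0.4 = 0.80127.
Taking the square root: δ = 0.80127^(1/2) ≈ 0.8951.

δ ≈ 0.8951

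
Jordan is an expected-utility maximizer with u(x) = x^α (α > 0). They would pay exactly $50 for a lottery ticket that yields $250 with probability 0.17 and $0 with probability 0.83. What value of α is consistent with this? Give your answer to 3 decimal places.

EU(lottery) = 0.17·250^α + 0.83·0 = 0.17·250^α.
Indifference: 50^α = 0.17·250^α, so (50/250)^α = 0.17.
Take logs: α = ln 0.17 / ln(50/250) ≈ 1.10098.

α ≈ 1.101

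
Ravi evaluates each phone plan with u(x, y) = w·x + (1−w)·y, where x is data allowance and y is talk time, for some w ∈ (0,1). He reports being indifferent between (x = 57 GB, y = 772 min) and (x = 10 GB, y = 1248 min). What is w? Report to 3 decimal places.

Indifference: w·57 + (1−w)·772 = w·10 + (1−w)·1248.
Collecting terms: w·47 = (1−w)·476.
Hence w = 476/(47+476) = 476/523 = 0.910.

w = 0.910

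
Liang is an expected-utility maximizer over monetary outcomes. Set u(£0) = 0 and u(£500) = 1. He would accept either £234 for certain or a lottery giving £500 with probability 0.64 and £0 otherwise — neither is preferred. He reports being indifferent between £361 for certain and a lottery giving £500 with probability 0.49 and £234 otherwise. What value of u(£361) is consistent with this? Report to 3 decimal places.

0.816

The first gamble pins u(£234): it must equal 0.64·1 + 0.36·0 = 0.64.
The second indifference gives u(£361) = 0.49·u(£500) + 0.51·u(£234) = 0.49·1.00 + 0.51·0.64 = 0.8164.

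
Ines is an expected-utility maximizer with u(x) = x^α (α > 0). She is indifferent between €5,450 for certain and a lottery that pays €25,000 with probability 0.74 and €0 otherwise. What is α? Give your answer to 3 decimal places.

α ≈ 0.198

Since u(0) = 0, the lottery's EU is 0.74·25000^α.
Equating: 5450^α = 0.74·25000^α, i.e. 0.2180^α = 0.74.
Taking logs: α·ln(5450/25000) = ln(0.74), so α = -0.301105 / -1.523260 ≈ 0.198.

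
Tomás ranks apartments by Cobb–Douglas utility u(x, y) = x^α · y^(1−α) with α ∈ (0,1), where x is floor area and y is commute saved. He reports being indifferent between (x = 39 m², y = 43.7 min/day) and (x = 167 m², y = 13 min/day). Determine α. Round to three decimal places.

α ≈ 0.455

Indifference: 39^α · 43.7^(1−α) = 167^α · 13^(1−α).
Rearrange to (39/167)^α = (13/43.7)^(1−α) and take logs: α·-1.454432 = (1−α)·-1.212399.
With A = -1.454432 and B = -1.212399: α·A = (1−α)·B, so α = B/(A+B) = -1.212399/-2.666831 ≈ 0.455.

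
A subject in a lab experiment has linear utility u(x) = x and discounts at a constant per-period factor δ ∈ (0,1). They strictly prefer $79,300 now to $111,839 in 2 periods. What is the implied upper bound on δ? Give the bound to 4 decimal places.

δ < 0.8421

Comparing present values: 79300 > δ^2·111839.
Dividing by 111839: δ^2 < 0.70905. Both sides are positive, so the square root keeps the direction.
δ < (79300/111839)^(1/2) ≈ 0.8421.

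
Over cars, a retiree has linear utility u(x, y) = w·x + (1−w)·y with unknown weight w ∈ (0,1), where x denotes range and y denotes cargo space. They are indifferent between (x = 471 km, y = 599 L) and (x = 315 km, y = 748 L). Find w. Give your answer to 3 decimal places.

w = 0.489

Indifference: w·471 + (1−w)·599 = w·315 + (1−w)·748.
w·(471−315) = (1−w)·(748−599), i.e. w·156 = (1−w)·149.
So w/(1−w) = 149/156 = 0.9551, giving w = 149/(156+149) = 0.489.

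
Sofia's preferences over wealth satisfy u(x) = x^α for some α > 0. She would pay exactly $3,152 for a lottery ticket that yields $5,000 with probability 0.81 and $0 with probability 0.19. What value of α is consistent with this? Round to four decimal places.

α ≈ 0.4567

Since u(0) = 0, the lottery's EU is 0.81·5000^α.
Setting u(3152) equal to that: 3152^α = 0.81·5000^α ⇒ (3152/5000)^α = 0.81.
Take logs: α = ln 0.81 / ln(3152/5000) ≈ 0.456699.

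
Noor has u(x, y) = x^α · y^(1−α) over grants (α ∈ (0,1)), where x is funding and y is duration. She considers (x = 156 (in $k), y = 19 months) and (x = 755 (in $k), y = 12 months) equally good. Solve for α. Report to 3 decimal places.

α ≈ 0.226

Set the two utilities equal: 156^α·19^(1−α) = 755^α·12^(1−α).
Taking logs: α·ln 156 + (1−α)·ln 19 = α·ln 755 + (1−α)·ln 12, i.e. α·-1.576862 = (1−α)·-0.459532.
Thus α·(-2.036394) = -0.459532, so α = -0.459532/-2.036394 ≈ 0.226.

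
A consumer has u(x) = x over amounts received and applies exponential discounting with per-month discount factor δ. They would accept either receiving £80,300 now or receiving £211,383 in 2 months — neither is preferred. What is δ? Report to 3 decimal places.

The payoff in 2 months is discounted by δ^2, so u(80300) = δ^2·u(211383) and δ^2 = u(80300)/u(211383).
With u(x) = x: δ^2 = 80300/211383 = 0.37988.
So δ = 0.37988^(1/2) ≈ 0.616.

δ ≈ 0.616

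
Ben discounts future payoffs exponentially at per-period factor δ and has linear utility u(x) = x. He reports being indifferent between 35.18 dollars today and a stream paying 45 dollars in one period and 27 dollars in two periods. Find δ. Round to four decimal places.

The stream is worth 45δ + 27δ² today, so 45δ + 27δ² = 35.18.
Rearranged: 27δ² + 45δ − 35.18 = 0.
By the quadratic formula (taking the positive root), δ = (−45 + √5824.44) / 54 ≈ 0.5800.

δ ≈ 0.5800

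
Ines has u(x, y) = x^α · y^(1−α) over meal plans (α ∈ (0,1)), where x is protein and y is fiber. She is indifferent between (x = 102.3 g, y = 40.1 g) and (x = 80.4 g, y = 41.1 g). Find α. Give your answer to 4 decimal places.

α ≈ 0.0928

Set the two utilities equal: 102.3^α·40.1^(1−α) = 80.4^α·41.1^(1−α).
Rearrange to (102.3/80.4)^α = (41.1/40.1)^(1−α) and take logs: α·0.2408955 = (1−α)·0.0246318.
With A = 0.2408955 and B = 0.0246318: α·A = (1−α)·B, so α = B/(A+B) = 0.0246318/0.2655273 ≈ 0.0928.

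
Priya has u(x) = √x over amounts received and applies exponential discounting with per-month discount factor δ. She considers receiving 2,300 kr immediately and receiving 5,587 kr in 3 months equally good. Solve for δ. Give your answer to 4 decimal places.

The payoff in 3 months is discounted by δ^3, so u(2300) = δ^3·u(5587) and δ^3 = u(2300)/u(5587).
With u(x) = √x: δ^3 = √2300/√5587 = √(2300/5587) = 0.64162.
Taking the cube root: δ = 0.64162^(1/3) ≈ 0.8625.

δ ≈ 0.8625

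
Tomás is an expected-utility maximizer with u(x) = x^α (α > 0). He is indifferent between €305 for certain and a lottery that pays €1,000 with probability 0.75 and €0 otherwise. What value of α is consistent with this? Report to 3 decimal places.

α ≈ 0.242

Since u(0) = 0, the lottery's EU is 0.75·1000^α.
Indifference: 305^α = 0.75·1000^α, so (305/1000)^α = 0.75.
Take logs: α = ln 0.75 / ln(305/1000) ≈ 0.24227.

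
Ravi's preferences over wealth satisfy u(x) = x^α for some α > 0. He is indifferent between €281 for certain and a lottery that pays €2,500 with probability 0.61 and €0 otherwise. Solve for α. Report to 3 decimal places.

α ≈ 0.226

Since u(0) = 0, the lottery's EU is 0.61·2500^α.
Indifference: 281^α = 0.61·2500^α, so (281/2500)^α = 0.61.
α = ln(0.61) / ln(281/2500) = -0.494296/-2.185691 ≈ 0.226.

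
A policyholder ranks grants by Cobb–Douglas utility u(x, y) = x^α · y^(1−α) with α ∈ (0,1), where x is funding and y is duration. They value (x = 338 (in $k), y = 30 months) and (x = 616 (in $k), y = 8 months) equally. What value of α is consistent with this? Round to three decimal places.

α ≈ 0.688

Set the two utilities equal: 338^α·30^(1−α) = 616^α·8^(1−α).
Taking logs: α·ln 338 + (1−α)·ln 30 = α·ln 616 + (1−α)·ln 8, i.e. α·-0.600201 = (1−α)·-1.321756.
With A = -0.600201 and B = -1.321756: α·A = (1−α)·B, so α = B/(A+B) = -1.321756/-1.921957 ≈ 0.688.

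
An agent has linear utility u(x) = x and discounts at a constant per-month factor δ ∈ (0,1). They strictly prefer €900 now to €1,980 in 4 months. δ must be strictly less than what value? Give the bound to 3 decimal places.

δ < 0.821

The preference means 900 > δ^4·1980.
So δ^4 < 900/1980 = 0.45455; taking the 4th root of both positive sides preserves the inequality.
δ < 0.45455^(1/4) = 0.821.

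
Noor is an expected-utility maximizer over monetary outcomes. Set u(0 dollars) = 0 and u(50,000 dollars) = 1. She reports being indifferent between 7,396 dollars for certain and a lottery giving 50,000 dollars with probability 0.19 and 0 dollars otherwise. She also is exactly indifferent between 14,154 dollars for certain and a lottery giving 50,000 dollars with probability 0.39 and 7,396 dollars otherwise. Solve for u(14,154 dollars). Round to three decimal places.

From the first indifference, u(7,396 dollars) = 0.19·u(50,000 dollars) + 0.81·u(0 dollars) = 0.19·1 + 0.81·0 = 0.19.
Then u(14,154 dollars) = 0.39·u(50,000 dollars) + 0.61·u(7,396 dollars) = 0.39·1.00 + 0.61·0.19 = 0.5059.

0.506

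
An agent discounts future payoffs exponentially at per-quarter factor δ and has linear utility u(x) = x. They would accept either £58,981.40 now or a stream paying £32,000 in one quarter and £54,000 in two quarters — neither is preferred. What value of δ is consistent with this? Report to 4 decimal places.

Present value of the stream is 32000·δ + 54000·δ². Indifference gives 32000δ + 54000δ² = 58981.40.
So 54000δ² + 32000δ − 58981.40 = 0.
The positive root is δ = [−32000 + √(32000² + 4·54000·58981.40)] / (2·54000) = (−32000 + 117320.000)/108000 ≈ 0.7900.

δ ≈ 0.7900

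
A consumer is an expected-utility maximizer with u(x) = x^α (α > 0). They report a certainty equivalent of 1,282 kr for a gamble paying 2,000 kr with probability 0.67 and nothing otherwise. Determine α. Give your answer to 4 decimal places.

Since u(0) = 0, the lottery's EU is 0.67·2000^α.
Equating: 1282^α = 0.67·2000^α, i.e. 0.6410^α = 0.67.
Taking logs: α·ln(1282/2000) = ln(0.67), so α = -0.4004776 / -0.4447258 ≈ 0.9005.

α ≈ 0.9005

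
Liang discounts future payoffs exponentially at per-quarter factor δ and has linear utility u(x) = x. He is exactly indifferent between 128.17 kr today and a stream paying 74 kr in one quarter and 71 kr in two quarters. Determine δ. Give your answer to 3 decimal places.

δ ≈ 0.920

Present value of the stream is 74·δ + 71·δ². Indifference gives 74δ + 71δ² = 128.17.
So 71δ² + 74δ − 128.17 = 0.
δ = (−74 + √(74² + 4·71·128.17)) / (2·71) = (−74 + √41876.28) / 142 ≈ 0.920.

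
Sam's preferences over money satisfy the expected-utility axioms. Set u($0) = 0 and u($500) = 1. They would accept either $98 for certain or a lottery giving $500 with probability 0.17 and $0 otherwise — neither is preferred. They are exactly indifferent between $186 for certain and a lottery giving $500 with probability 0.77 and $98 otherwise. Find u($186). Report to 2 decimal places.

The first gamble pins u($98): it must equal 0.17·1 + 0.83·0 = 0.17.
Then u($186) = 0.77·u($500) + 0.23·u($98) = 0.77·1.00 + 0.23·0.17 = 0.8091.

0.81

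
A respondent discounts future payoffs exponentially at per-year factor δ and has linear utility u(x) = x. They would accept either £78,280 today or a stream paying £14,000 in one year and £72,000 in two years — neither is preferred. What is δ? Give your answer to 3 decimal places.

Present value of the stream is 14000·δ + 72000·δ². Indifference gives 14000δ + 72000δ² = 78280.
Rearranged: 72000δ² + 14000δ − 78280 = 0.
The positive root is δ = [−14000 + √(14000² + 4·72000·78280)] / (2·72000) = (−14000 + 150800.000)/144000 ≈ 0.950.

δ ≈ 0.950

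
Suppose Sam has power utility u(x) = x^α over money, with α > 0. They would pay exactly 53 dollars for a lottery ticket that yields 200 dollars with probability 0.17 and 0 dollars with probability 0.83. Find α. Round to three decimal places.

α ≈ 1.334

Since u(0) = 0, the lottery's EU is 0.17·200^α.
Setting u(53) equal to that: 53^α = 0.17·200^α ⇒ (53/200)^α = 0.17.
Taking logs: α·ln(53/200) = ln(0.17), so α = -1.771957 / -1.328025 ≈ 1.334.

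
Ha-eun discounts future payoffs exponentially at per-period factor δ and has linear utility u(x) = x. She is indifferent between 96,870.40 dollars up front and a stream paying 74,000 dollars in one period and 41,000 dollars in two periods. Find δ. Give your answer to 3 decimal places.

δ ≈ 0.880

Equating present values: 96870.40 = 74000δ + 41000δ².
That is, 41000δ² + 74000δ − 96870.40 = 0, a quadratic in δ.
δ = (−74000 + √(74000² + 4·41000·96870.40)) / (2·41000) = (−74000 + √21362745600.00) / 82000 ≈ 0.880.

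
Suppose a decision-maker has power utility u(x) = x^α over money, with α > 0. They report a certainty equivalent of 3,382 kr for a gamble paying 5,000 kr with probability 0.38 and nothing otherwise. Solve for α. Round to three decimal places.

The lottery's expected utility is 0.38·u(5000) + 0.62·u(0) = 0.38·5000^α (since u(0) = 0 for α > 0).
Indifference: 3382^α = 0.38·5000^α, so (3382/5000)^α = 0.38.
α = ln(0.38) / ln(3382/5000) = -0.967584/-0.390971 ≈ 2.475.

α ≈ 2.475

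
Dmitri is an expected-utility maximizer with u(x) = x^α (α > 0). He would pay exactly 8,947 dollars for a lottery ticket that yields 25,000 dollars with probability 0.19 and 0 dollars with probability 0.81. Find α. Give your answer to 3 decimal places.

EU(lottery) = 0.19·25000^α + 0.81·0 = 0.19·25000^α.
Setting u(8947) equal to that: 8947^α = 0.19·25000^α ⇒ (8947/25000)^α = 0.19.
Take logs: α = ln 0.19 / ln(8947/25000) ≈ 1.61619.

α ≈ 1.616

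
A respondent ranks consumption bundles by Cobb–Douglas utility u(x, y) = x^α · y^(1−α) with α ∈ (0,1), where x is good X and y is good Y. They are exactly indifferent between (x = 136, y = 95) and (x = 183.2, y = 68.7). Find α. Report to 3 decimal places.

α ≈ 0.521

Indifference: 136^α · 95^(1−α) = 183.2^α · 68.7^(1−α).
Taking logs: α·ln 136 + (1−α)·ln 95 = α·ln 183.2 + (1−α)·ln 68.7, i.e. α·-0.297924 = (1−α)·-0.324128.
With A = -0.297924 and B = -0.324128: α·A = (1−α)·B, so α = B/(A+B) = -0.324128/-0.622052 ≈ 0.521.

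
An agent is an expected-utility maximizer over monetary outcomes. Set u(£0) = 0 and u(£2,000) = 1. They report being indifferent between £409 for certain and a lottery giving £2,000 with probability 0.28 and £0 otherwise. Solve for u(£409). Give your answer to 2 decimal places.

The indifference gives u(£409) = 0.28·u(£2,000) + 0.72·u(£0) = 0.28·1 + 0.72·0 = 0.28.

0.28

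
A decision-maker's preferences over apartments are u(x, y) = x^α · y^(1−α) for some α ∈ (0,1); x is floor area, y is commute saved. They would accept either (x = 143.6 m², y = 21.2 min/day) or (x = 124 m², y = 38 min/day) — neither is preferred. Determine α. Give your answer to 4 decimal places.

α ≈ 0.7991

The Cobb–Douglas utilities coincide, so 143.6^α·21.2^(1−α) = 124^α·38^(1−α).
Taking logs: α·ln 143.6 + (1−α)·ln 21.2 = α·ln 124 + (1−α)·ln 38, i.e. α·0.1467501 = (1−α)·0.5835850.
With A = 0.1467501 and B = 0.5835850: α·A = (1−α)·B, so α = B/(A+B) = 0.5835850/0.7303351 ≈ 0.7991.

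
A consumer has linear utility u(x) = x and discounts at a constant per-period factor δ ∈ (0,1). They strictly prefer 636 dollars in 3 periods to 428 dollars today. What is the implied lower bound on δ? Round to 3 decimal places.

δ > 0.876

Under u(x) = x this choice says 428 < δ^3·636.
So δ^3 > 428/636 = 0.67296; taking the cube root of both positive sides preserves the inequality.
δ > (428/636)^(1/3) ≈ 0.876.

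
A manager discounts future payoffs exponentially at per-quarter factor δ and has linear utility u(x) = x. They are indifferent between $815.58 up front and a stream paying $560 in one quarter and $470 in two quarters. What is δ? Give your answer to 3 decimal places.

Present value of the stream is 560·δ + 470·δ². Indifference gives 560δ + 470δ² = 815.58.
That is, 470δ² + 560δ − 815.58 = 0, a quadratic in δ.
The positive root is δ = [−560 + √(560² + 4·470·815.58)] / (2·470) = (−560 + 1359.003)/940 ≈ 0.850.

δ ≈ 0.850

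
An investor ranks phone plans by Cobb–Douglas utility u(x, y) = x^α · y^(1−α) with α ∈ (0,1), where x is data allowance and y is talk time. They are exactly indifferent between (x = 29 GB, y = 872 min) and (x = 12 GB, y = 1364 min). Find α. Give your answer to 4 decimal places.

Indifference: 29^α · 872^(1−α) = 12^α · 1364^(1−α).
Rearrange to (29/12)^α = (1364/872)^(1−α) and take logs: α·0.8823892 = (1−α)·0.4473874.
Thus α·(1.3297766) = 0.4473874, so α = 0.4473874/1.3297766 ≈ 0.3364.

α ≈ 0.3364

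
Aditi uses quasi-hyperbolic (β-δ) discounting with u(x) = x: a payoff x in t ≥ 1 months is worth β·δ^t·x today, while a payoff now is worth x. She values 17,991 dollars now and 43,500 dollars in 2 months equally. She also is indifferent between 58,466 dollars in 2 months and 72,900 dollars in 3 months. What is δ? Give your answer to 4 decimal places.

δ ≈ 0.8020

Both payoffs in the second observation are in the future, so β drops out: δ^2·58466 = δ^3·72900 ⇒ δ = 58466/72900 = 0.80200.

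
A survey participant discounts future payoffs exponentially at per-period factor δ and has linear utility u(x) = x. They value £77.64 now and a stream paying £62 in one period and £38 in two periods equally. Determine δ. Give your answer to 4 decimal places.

Equating present values: 77.64 = 62δ + 38δ².
Rearranged: 38δ² + 62δ − 77.64 = 0.
δ = (−62 + √(62² + 4·38·77.64)) / (2·38) = (−62 + √15645.28) / 76 ≈ 0.8300.

δ ≈ 0.8300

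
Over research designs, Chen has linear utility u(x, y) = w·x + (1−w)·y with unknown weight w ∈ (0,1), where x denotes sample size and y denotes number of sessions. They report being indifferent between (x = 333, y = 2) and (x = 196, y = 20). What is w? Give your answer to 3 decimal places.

w = 0.116

Indifference: w·333 + (1−w)·2 = w·196 + (1−w)·20.
Collecting terms: w·137 = (1−w)·18.
So w/(1−w) = 18/137 = 0.1314, giving w = 18/(137+18) = 0.116.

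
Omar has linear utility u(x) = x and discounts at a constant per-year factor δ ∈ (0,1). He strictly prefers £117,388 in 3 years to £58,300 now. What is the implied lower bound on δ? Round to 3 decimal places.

δ > 0.792

Comparing present values: 58300 < δ^3·117388.
So δ^3 > 58300/117388 = 0.49664; taking the cube root of both positive sides preserves the inequality.
δ > 0.49664^(1/3) = 0.792.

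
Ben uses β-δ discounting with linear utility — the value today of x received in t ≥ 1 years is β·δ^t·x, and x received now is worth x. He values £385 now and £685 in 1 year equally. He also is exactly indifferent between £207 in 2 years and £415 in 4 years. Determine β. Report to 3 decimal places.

Both payoffs in the second observation are in the future, so β drops out: δ^2·207 = δ^4·415 ⇒ δ^2 = 207/415 = 0.49880, so δ = 0.70625.
The first indifference: 385 = β·δ·685, so β = 385/(δ·685) = 385/(0.70625·685) ≈ 0.796.

β ≈ 0.796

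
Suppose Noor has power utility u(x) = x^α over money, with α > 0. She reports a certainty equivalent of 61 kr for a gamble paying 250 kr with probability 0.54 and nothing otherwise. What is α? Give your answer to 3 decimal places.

α ≈ 0.437

Since u(0) = 0, the lottery's EU is 0.54·250^α.
Equating: 61^α = 0.54·250^α, i.e. 0.2440^α = 0.54.
α = ln(0.54) / ln(61/250) = -0.616186/-1.410587 ≈ 0.437.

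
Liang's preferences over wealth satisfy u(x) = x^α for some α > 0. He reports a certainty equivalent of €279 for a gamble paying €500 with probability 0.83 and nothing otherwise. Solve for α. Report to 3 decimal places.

Since u(0) = 0, the lottery's EU is 0.83·500^α.
Indifference: 279^α = 0.83·500^α, so (279/500)^α = 0.83.
Taking logs: α·ln(279/500) = ln(0.83), so α = -0.186330 / -0.583396 ≈ 0.319.

α ≈ 0.319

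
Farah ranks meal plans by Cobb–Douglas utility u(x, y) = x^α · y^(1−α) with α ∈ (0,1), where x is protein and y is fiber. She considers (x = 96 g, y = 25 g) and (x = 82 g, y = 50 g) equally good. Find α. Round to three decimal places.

Set the two utilities equal: 96^α·25^(1−α) = 82^α·50^(1−α).
(96/82)^α = (50/25)^(1−α); take logs: α·ln(96/82) = (1−α)·ln(50/25), i.e. α·0.157629 = (1−α)·0.693147.
So α/(1−α) = (0.693147)/(0.157629) = 4.397332, and α = 4.397332/5.397332 ≈ 0.815.

α ≈ 0.815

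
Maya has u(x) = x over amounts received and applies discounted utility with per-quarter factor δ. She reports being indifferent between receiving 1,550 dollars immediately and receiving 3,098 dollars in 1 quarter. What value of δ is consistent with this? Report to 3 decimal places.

δ ≈ 0.500

The payoff in 1 quarter is discounted by δ, so u(1550) = δ·u(3098) and δ = u(1550)/u(3098).
With u(x) = x: δ = 1550/3098 = 0.50032.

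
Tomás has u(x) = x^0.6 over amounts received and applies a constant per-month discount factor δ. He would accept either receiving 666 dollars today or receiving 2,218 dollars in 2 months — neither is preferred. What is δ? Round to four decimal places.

δ ≈ 0.6970

Indifference means u(666) = δ^2 · u(2218), so δ^2 = u(666)/u(2218).
With u(x) = x^0.6: δ^2 = 666^0.6/2218^0.6 = (666/2218)^0.6 = 0.48586.
Taking the square root: δ = 0.48586^(1/2) ≈ 0.6970.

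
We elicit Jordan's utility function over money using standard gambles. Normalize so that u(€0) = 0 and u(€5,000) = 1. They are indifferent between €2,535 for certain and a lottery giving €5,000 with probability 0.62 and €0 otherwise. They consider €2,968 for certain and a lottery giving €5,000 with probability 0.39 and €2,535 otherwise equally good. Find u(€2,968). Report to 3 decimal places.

From the first indifference, u(€2,535) = 0.62·u(€5,000) + 0.38·u(€0) = 0.62·1 + 0.38·0 = 0.62.
Then u(€2,968) = 0.39·u(€5,000) + 0.61·u(€2,535) = 0.39·1.00 + 0.61·0.62 = 0.7682.

0.768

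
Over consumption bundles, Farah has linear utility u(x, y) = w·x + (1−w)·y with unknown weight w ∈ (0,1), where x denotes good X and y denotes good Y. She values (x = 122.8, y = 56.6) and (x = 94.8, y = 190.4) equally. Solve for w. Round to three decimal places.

w = 0.827

Indifference: w·122.8 + (1−w)·56.6 = w·94.8 + (1−w)·190.4.
Rearranging, 28·w − 133.8·(1−w) = 0.
So w/(1−w) = 133.8/28 = 4.7786, giving w = 133.8/(28+133.8) = 0.827.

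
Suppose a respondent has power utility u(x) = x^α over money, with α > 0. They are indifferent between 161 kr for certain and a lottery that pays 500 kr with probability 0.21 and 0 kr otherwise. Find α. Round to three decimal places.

Since u(0) = 0, the lottery's EU is 0.21·500^α.
Setting u(161) equal to that: 161^α = 0.21·500^α ⇒ (161/500)^α = 0.21.
Take logs: α = ln 0.21 / ln(161/500) ≈ 1.37720.

α ≈ 1.377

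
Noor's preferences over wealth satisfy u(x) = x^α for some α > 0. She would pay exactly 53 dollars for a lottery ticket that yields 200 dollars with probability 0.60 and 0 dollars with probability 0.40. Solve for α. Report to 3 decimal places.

EU(lottery) = 0.60·200^α + 0.40·0 = 0.60·200^α.
Setting u(53) equal to that: 53^α = 0.60·200^α ⇒ (53/200)^α = 0.60.
Taking logs: α·ln(53/200) = ln(0.60), so α = -0.510826 / -1.328025 ≈ 0.385.

α ≈ 0.385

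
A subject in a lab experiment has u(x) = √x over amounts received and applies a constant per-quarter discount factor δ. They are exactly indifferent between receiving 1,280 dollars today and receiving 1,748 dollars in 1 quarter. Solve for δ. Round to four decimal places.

δ ≈ 0.8557

Indifference means u(1280) = δ · u(1748), so δ = u(1280)/u(1748).
Since u(x) = √x, δ = √(1280/1748) = 0.85573.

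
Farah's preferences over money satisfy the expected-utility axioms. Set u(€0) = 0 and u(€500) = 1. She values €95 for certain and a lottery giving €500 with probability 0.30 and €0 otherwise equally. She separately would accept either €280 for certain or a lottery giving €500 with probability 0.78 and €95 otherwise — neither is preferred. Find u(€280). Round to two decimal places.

0.85

The first gamble pins u(€95): it must equal 0.30·1 + 0.70·0 = 0.30.
The second indifference gives u(€280) = 0.78·u(€500) + 0.22·u(€95) = 0.78·1.00 + 0.22·0.30 = 0.8460.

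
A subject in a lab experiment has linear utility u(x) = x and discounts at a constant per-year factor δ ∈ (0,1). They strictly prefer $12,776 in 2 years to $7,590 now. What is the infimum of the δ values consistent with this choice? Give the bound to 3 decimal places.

The preference means 7590 < δ^2·12776.
Hence δ^2 > 7590/12776 = 0.59408, and x ↦ x^(1/2) is increasing on (0,∞).
δ > 0.59408^(1/2) = 0.771.

δ > 0.771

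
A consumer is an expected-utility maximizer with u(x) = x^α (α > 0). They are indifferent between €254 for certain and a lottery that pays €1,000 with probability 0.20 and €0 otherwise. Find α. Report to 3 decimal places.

α ≈ 1.174

Since u(0) = 0, the lottery's EU is 0.20·1000^α.
Setting u(254) equal to that: 254^α = 0.20·1000^α ⇒ (254/1000)^α = 0.20.
Take logs: α = ln 0.20 / ln(254/1000) ≈ 1.17441.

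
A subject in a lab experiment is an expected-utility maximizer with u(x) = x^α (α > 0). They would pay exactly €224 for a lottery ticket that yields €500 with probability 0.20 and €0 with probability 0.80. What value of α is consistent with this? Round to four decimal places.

α ≈ 2.0044

The lottery's expected utility is 0.20·u(500) + 0.80·u(0) = 0.20·500^α (since u(0) = 0 for α > 0).
Indifference: 224^α = 0.20·500^α, so (224/500)^α = 0.20.
Take logs: α = ln 0.20 / ln(224/500) ≈ 2.004376.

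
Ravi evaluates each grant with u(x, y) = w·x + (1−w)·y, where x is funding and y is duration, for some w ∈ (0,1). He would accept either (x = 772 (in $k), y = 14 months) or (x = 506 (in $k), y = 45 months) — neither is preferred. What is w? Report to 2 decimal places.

w = 0.10

Equating utilities: w·772 + (1−w)·14 = w·506 + (1−w)·45.
Collecting terms: w·266 = (1−w)·31.
The marginal rate of substitution is 31/266, so w = 31/(266+31) = 0.10.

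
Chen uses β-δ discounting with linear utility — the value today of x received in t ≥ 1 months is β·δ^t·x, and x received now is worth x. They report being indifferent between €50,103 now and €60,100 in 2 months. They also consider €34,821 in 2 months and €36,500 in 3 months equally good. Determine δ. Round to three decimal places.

δ ≈ 0.954

Both payoffs in the second observation are in the future, so β drops out: δ^2·34821 = δ^3·36500 ⇒ δ = 34821/36500 = 0.95400.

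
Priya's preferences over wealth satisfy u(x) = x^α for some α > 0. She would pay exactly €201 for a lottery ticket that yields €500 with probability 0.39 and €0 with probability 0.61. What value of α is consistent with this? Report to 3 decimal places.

α ≈ 1.033

Since u(0) = 0, the lottery's EU is 0.39·500^α.
Equating: 201^α = 0.39·500^α, i.e. 0.4020^α = 0.39.
Taking logs: α·ln(201/500) = ln(0.39), so α = -0.941609 / -0.911303 ≈ 1.033.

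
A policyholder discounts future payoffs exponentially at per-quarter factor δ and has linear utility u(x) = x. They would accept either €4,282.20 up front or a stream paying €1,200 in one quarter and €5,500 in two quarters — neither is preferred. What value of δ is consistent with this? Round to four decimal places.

Equating present values: 4282.20 = 1200δ + 5500δ².
That is, 5500δ² + 1200δ − 4282.20 = 0, a quadratic in δ.
The positive root is δ = [−1200 + √(1200² + 4·5500·4282.20)] / (2·5500) = (−1200 + 9780.000)/11000 ≈ 0.7800.

δ ≈ 0.7800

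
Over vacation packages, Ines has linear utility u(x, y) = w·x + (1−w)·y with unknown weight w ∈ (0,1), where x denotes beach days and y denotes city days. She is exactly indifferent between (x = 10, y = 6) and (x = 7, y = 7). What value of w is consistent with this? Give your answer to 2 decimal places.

w = 0.25

Equating utilities: w·10 + (1−w)·6 = w·7 + (1−w)·7.
w·(10−7) = (1−w)·(7−6), i.e. w·3 = (1−w)·1.
The marginal rate of substitution is 1/3, so w = 1/(3+1) = 0.25.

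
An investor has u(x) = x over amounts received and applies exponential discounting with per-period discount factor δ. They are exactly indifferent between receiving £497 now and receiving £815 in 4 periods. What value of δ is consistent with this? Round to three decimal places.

Indifference means u(497) = δ^4 · u(815), so δ^4 = u(497)/u(815).
With u(x) = x: δ^4 = 497/815 = 0.60982.
Taking the 4th root: δ = 0.60982^(1/4) ≈ 0.884.

δ ≈ 0.884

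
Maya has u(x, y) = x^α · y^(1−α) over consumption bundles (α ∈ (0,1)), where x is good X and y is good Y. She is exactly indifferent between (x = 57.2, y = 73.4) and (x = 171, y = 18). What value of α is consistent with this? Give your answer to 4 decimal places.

Set the two utilities equal: 57.2^α·73.4^(1−α) = 171^α·18^(1−α).
Taking logs: α·ln 57.2 + (1−α)·ln 73.4 = α·ln 171 + (1−α)·ln 18, i.e. α·-1.0951097 = (1−α)·-1.4055522.
Thus α·(-2.5006619) = -1.4055522, so α = -1.4055522/-2.5006619 ≈ 0.5621.

α ≈ 0.5621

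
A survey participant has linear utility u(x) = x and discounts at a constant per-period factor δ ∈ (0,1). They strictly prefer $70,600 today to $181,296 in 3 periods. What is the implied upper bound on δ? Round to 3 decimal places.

δ < 0.730

The preference means 70600 > δ^3·181296.
Dividing by 181296: δ^3 < 0.38942. Both sides are positive, so the cube root keeps the direction.
δ < 0.38942^(1/3) = 0.730.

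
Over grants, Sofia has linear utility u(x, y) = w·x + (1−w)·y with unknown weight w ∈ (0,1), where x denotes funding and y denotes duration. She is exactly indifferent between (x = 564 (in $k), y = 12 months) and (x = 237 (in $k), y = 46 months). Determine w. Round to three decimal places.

w = 0.094

Equating utilities: w·564 + (1−w)·12 = w·237 + (1−w)·46.
Rearranging, 327·w − 34·(1−w) = 0.
So w/(1−w) = 34/327 = 0.1040, giving w = 34/(327+34) = 0.094.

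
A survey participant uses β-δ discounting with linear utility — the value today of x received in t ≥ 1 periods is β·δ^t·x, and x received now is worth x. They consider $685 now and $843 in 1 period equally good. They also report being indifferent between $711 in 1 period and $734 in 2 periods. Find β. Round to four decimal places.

The second indifference involves only future payoffs, so β cancels: β·δ^1·711 = β·δ^2·734, giving δ = 711/734 = 0.96866.
Substituting δ into 685 = β·δ·843: β = 685/(816.584) ≈ 0.8389.

β ≈ 0.8389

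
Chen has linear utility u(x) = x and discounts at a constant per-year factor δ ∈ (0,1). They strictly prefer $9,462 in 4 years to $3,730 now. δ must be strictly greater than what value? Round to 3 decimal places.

δ > 0.792

Comparing present values: 3730 < δ^4·9462.
Dividing by 9462: δ^4 > 0.39421. Both sides are positive, so the 4th root keeps the direction.
δ > (3730/9462)^(1/4) ≈ 0.792.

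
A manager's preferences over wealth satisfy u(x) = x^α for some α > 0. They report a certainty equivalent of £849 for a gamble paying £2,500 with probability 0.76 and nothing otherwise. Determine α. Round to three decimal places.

α ≈ 0.254

The lottery's expected utility is 0.76·u(2500) + 0.24·u(0) = 0.76·2500^α (since u(0) = 0 for α > 0).
Indifference: 849^α = 0.76·2500^α, so (849/2500)^α = 0.76.
α = ln(0.76) / ln(849/2500) = -0.274437/-1.079987 ≈ 0.254.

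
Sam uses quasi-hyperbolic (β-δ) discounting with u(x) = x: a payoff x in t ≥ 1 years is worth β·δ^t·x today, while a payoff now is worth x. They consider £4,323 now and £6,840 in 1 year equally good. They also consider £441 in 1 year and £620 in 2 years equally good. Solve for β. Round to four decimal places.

β ≈ 0.8886

From the later pair, β·δ^1·441 = β·δ^2·620; dividing through, δ = 441/620 = 0.71129.
Substituting δ into 4323 = β·δ·6840: β = 4323/(4865.226) ≈ 0.8886.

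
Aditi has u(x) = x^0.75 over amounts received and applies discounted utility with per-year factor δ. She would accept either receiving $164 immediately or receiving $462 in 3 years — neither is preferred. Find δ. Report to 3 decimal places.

δ ≈ 0.772

Equating discounted utilities: u(164) = δ^3·u(462) ⇒ δ^3 = u(164)/u(462).
Since u(x) = x^0.75, δ^3 = (164/462)^0.75 = 0.35498^0.75 = 0.45989.
So δ = 0.45989^(1/3) ≈ 0.772.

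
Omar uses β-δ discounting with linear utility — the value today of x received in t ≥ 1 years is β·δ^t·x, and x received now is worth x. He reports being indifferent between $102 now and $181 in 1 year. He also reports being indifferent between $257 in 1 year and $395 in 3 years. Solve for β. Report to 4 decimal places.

From the later pair, β·δ^1·257 = β·δ^3·395; dividing through, δ^2 = 257/395 = 0.65063, so δ = 0.80662.
The first indifference: 102 = β·δ·181, so β = 102/(δ·181) = 102/(0.80662·181) ≈ 0.6986.

β ≈ 0.6986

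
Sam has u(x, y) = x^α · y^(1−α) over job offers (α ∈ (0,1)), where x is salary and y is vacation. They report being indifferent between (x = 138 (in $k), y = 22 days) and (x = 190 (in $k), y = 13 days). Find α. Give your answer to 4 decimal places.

α ≈ 0.6220

The Cobb–Douglas utilities coincide, so 138^α·22^(1−α) = 190^α·13^(1−α).
(138/190)^α = (13/22)^(1−α); take logs: α·ln(138/190) = (1−α)·ln(13/22), i.e. α·-0.3197704 = (1−α)·-0.5260931.
Thus α·(-0.8458635) = -0.5260931, so α = -0.5260931/-0.8458635 ≈ 0.6220.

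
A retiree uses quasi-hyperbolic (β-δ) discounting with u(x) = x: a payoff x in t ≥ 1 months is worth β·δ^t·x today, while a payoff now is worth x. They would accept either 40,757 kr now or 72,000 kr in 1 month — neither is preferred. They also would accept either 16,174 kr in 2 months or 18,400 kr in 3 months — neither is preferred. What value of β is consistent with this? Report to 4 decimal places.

From the later pair, β·δ^2·16174 = β·δ^3·18400; dividing through, δ = 16174/18400 = 0.87902.
Substituting δ into 40757 = β·δ·72000: β = 40757/(63289.565) ≈ 0.6440.

β ≈ 0.6440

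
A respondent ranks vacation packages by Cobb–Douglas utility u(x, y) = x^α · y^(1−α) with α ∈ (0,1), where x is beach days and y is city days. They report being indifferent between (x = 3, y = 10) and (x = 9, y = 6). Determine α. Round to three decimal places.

Set the two utilities equal: 3^α·10^(1−α) = 9^α·6^(1−α).
Taking logs: α·ln 3 + (1−α)·ln 10 = α·ln 9 + (1−α)·ln 6, i.e. α·-1.098612 = (1−α)·-0.510826.
So α/(1−α) = (-0.510826)/(-1.098612) = 0.464974, and α = 0.464974/1.464974 ≈ 0.317.

α ≈ 0.317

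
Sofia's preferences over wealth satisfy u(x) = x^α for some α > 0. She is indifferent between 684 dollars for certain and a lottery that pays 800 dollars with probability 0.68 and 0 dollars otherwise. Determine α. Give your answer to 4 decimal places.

α ≈ 2.4619

EU(lottery) = 0.68·800^α + 0.32·0 = 0.68·800^α.
Indifference: 684^α = 0.68·800^α, so (684/800)^α = 0.68.
Taking logs: α·ln(684/800) = ln(0.68), so α = -0.3856625 / -0.1566538 ≈ 2.4619.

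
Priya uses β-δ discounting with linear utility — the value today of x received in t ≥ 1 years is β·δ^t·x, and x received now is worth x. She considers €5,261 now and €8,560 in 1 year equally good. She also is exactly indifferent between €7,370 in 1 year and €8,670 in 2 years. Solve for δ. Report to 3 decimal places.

Both payoffs in the second observation are in the future, so β drops out: δ^1·7370 = δ^2·8670 ⇒ δ = 7370/8670 = 0.85006.

δ ≈ 0.850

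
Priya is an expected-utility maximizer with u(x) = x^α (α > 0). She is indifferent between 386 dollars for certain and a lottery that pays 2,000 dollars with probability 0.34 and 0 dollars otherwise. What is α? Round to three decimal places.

EU(lottery) = 0.34·2000^α + 0.66·0 = 0.34·2000^α.
Equating: 386^α = 0.34·2000^α, i.e. 0.1930^α = 0.34.
α = ln(0.34) / ln(386/2000) = -1.078810/-1.645065 ≈ 0.656.

α ≈ 0.656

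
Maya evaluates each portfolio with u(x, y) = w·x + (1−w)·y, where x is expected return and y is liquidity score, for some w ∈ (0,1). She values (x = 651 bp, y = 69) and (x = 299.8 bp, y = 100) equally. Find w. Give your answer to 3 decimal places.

Indifference: w·651 + (1−w)·69 = w·299.8 + (1−w)·100.
Rearranging, 351.2·w − 31·(1−w) = 0.
The marginal rate of substitution is 31/351.2, so w = 31/(351.2+31) = 0.081.

w = 0.081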